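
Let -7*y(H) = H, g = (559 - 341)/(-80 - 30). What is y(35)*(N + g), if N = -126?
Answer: 7039/11 ≈ 639.91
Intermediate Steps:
g = -109/55 (g = 218/(-110) = 218*(-1/110) = -109/55 ≈ -1.9818)
y(H) = -H/7
y(35)*(N + g) = (-⅐*35)*(-126 - 109/55) = -5*(-7039/55) = 7039/11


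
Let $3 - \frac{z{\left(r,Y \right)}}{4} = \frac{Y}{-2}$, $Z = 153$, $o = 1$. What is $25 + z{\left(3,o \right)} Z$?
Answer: $2167$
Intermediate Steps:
$z{\left(r,Y \right)} = 12 + 2 Y$ ($z{\left(r,Y \right)} = 12 - 4 \frac{Y}{-2} = 12 - 4 Y \left(- \frac{1}{2}\right) = 12 - 4 \left(- \frac{Y}{2}\right) = 12 + 2 Y$)
$25 + z{\left(3,o \right)} Z = 25 + \left(12 + 2 \cdot 1\right) 153 = 25 + \left(12 + 2\right) 153 = 25 + 14 \cdot 153 = 25 + 2142 = 2167$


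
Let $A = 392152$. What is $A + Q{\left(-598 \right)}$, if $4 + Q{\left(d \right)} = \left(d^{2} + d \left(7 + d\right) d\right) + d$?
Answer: $-210594810$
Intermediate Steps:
$Q{\left(d \right)} = -4 + d + d^{2} + d^{2} \left(7 + d\right)$ ($Q{\left(d \right)} = -4 + \left(\left(d^{2} + d \left(7 + d\right) d\right) + d\right) = -4 + \left(\left(d^{2} + d^{2} \left(7 + d\right)\right) + d\right) = -4 + \left(d + d^{2} + d^{2} \left(7 + d\right)\right) = -4 + d + d^{2} + d^{2} \left(7 + d\right)$)
$A + Q{\left(-598 \right)} = 392152 + \left(-4 - 598 + \left(-598\right)^{3} + 8 \left(-598\right)^{2}\right) = 392152 - 210986962 = -210594810$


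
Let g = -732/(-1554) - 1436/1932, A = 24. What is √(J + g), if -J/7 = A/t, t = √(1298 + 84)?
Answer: √(-847211250135 - 378319705596*√1382)/1764123 ≈ 2.1889*I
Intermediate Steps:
t = √1382 ≈ 37.175
J = -84*√1382/691 (J = -168/(√1382) = -168*√1382/1382 = -84*√1382/691 ≈ -4.5191)
g = -695/2553 (g = -732*(-1/1554) - 1436*1/1932 = 122/259 - 359/483 = -695/2553 ≈ -0.27223)
√(J + g) = √(-84*√1382/691 - 695/2553) = √(-695/2553 - 84*√1382/691)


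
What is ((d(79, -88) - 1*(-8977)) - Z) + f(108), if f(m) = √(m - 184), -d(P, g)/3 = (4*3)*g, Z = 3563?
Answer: 8582 + 2*I*√19 ≈ 8582.0 + 8.7178*I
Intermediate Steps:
d(P, g) = -36*g (d(P, g) = -3*4*3*g = -36*g)
f(m) = √(-184 + m)
((d(79, -88) - 1*(-8977)) - Z) + f(108) = ((-36*(-88) - 1*(-8977)) - 1*3563) + √(-184 + 108) = ((3168 + 8977) - 3563) + √(-76) = (12145 - 3563) + 2*I*√19 = 8582 + 2*I*√19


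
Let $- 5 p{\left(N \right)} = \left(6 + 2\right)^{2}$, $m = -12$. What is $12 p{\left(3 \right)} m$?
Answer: $\frac{9216}{5} \approx 1843.2$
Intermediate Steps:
$p{\left(N \right)} = - \frac{64}{5}$ ($p{\left(N \right)} = - \frac{\left(6 + 2\right)^{2}}{5} = - \frac{8^{2}}{5} = \left(- \frac{1}{5}\right) 64 = - \frac{64}{5}$)
$12 p{\left(3 \right)} m = 12 \left(- \frac{64}{5}\right) \left(-12\right) = \left(- \frac{768}{5}\right) \left(-12\right) = \frac{9216}{5}$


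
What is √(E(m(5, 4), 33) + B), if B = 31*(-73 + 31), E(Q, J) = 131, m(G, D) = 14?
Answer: I*√1171 ≈ 34.22*I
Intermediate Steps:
B = -1302 (B = 31*(-42) = -1302)
√(E(m(5, 4), 33) + B) = √(131 - 1302) = √(-1171) = I*√1171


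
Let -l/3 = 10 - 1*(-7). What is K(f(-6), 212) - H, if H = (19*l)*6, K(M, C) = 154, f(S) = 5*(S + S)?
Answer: 5968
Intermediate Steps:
l = -51 (l = -3*(10 - 1*(-7)) = -3*(10 + 7) = -3*17 = -51)
f(S) = 10*S (f(S) = 5*(2*S) = 10*S)
H = -5814 (H = (19*(-51))*6 = -969*6 = -5814)
K(f(-6), 212) - H = 154 - 1*(-5814) = 154 + 5814 = 5968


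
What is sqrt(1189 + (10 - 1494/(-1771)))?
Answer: sqrt(3763238633)/1771 ≈ 34.639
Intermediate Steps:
sqrt(1189 + (10 - 1494/(-1771))) = sqrt(1189 + (10 - 1494*(-1/1771))) = sqrt(1189 + (10 + 1494/1771)) = sqrt(1189 + 19204/1771) = sqrt(2124923/1771) = sqrt(3763238633)/1771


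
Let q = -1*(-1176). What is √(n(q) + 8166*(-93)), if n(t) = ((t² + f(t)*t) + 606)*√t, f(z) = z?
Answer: √(-759438 + 38731812*√6) ≈ 9701.2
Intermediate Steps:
q = 1176
n(t) = √t*(606 + 2*t²) (n(t) = ((t² + t*t) + 606)*√t = ((t² + t²) + 606)*√t = (2*t² + 606)*√t = (606 + 2*t²)*√t = √t*(606 + 2*t²))
√(n(q) + 8166*(-93)) = √(2*√1176*(303 + 1176²) + 8166*(-93)) = √(2*(14*√6)*(303 + 1382976) - 759438) = √(2*(14*√6)*1383279 - 759438) = √(38731812*√6 - 759438) = √(-759438 + 38731812*√6)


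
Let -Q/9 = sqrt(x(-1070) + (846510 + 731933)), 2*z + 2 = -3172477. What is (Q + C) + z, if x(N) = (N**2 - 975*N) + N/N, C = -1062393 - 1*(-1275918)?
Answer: -2745429/2 - 9*sqrt(3766594) ≈ -1.3902e+6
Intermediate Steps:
z = -3172479/2 (z = -1 + (1/2)*(-3172477) = -1 - 3172477/2 = -3172479/2 ≈ -1.5862e+6)
C = 213525 (C = -1062393 + 1275918 = 213525)
x(N) = 1 + N**2 - 975*N (x(N) = (N**2 - 975*N) + 1 = 1 + N**2 - 975*N)
Q = -9*sqrt(3766594) (Q = -9*sqrt((1 + (-1070)**2 - 975*(-1070)) + (846510 + 731933)) = -9*sqrt((1 + 1144900 + 1043250) + 1578443) = -9*sqrt(2188151 + 1578443) = -9*sqrt(3766594) ≈ -17467.)
(Q + C) + z = (-9*sqrt(3766594) + 213525) - 3172479/2 = (213525 - 9*sqrt(3766594)) - 3172479/2 = -2745429/2 - 9*sqrt(3766594)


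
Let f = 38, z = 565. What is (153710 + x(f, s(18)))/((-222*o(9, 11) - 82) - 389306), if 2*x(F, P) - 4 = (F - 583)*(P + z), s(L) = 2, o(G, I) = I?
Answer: 43/21180 ≈ 0.0020302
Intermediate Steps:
x(F, P) = 2 + (-583 + F)*(565 + P)/2 (x(F, P) = 2 + ((F - 583)*(P + 565))/2 = 2 + ((-583 + F)*(565 + P))/2 = 2 + (-583 + F)*(565 + P)/2)
(153710 + x(f, s(18)))/((-222*o(9, 11) - 82) - 389306) = (153710 + (-329391/2 - 583/2*2 + (565/2)*38 + (½)*38*2))/((-222*11 - 82) - 389306) = (153710 + (-329391/2 - 583 + 10735 + 38))/((-2442 - 82) - 389306) = (153710 - 309011/2)/(-2524 - 389306) = -1591/2/(-391830) = -1591/2*(-1/391830) = 43/21180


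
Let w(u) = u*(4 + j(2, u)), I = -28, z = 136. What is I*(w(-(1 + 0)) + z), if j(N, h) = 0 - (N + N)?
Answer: -3808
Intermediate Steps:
j(N, h) = -2*N (j(N, h) = 0 - 2*N = -2*N)
w(u) = 0 (w(u) = u*(4 - 2*2) = u*(4 - 4) = u*0 = 0)
I*(w(-(1 + 0)) + z) = -28*(0 + 136) = -28*136 = -3808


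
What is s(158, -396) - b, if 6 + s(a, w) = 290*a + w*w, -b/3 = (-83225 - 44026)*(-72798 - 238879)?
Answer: 118983832411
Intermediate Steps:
b = -118983629781 (b = -3*(-83225 - 44026)*(-72798 - 238879) = -(-381753)*(-311677) = -3*39661209927 = -118983629781)
s(a, w) = -6 + w² + 290*a (s(a, w) = -6 + (290*a + w*w) = -6 + (290*a + w²) = -6 + (w² + 290*a) = -6 + w² + 290*a)
s(158, -396) - b = (-6 + (-396)² + 290*158) - 1*(-118983629781) = (-6 + 156816 + 45820) + 118983629781 = 202630 + 118983629781 = 118983832411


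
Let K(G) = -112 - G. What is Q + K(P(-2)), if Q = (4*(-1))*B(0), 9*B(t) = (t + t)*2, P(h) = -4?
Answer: -108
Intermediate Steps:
B(t) = 4*t/9 (B(t) = ((t + t)*2)/9 = ((2*t)*2)/9 = (4*t)/9 = 4*t/9)
Q = 0 (Q = (4*(-1))*((4/9)*0) = -4*0 = 0)
Q + K(P(-2)) = 0 + (-112 - 1*(-4)) = 0 + (-112 + 4) = 0 - 108 = -108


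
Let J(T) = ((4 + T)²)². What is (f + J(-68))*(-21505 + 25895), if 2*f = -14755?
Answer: 73619591015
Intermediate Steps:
f = -14755/2 (f = (½)*(-14755) = -14755/2 ≈ -7377.5)
J(T) = (4 + T)⁴
(f + J(-68))*(-21505 + 25895) = (-14755/2 + (4 - 68)⁴)*(-21505 + 25895) = (-14755/2 + (-64)⁴)*4390 = (-14755/2 + 16777216)*4390 = (33539677/2)*4390 = 73619591015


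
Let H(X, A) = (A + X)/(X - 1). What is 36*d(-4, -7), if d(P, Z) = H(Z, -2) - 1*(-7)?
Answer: 585/2 ≈ 292.50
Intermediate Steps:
H(X, A) = (A + X)/(-1 + X)
d(P, Z) = 7 + (-2 + Z)/(-1 + Z) (d(P, Z) = (-2 + Z)/(-1 + Z) - 1*(-7) = (-2 + Z)/(-1 + Z) + 7 = 7 + (-2 + Z)/(-1 + Z))
36*d(-4, -7) = 36*((-9 + 8*(-7))/(-1 - 7)) = 36*((-9 - 56)/(-8)) = 36*(-⅛*(-65)) = 36*(65/8) = 585/2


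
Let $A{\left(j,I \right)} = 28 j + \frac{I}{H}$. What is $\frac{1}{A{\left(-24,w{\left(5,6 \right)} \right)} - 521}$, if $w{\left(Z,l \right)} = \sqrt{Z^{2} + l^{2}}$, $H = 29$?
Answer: $- \frac{1003313}{1196952348} - \frac{29 \sqrt{61}}{1196952348} \approx -0.00083841$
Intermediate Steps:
$A{\left(j,I \right)} = 28 j + \frac{I}{29}$
$\frac{1}{A{\left(-24,w{\left(5,6 \right)} \right)} - 521} = \frac{1}{\left(28 \left(-24\right) + \frac{\sqrt{5^{2} + 6^{2}}}{29}\right) - 521} = \frac{1}{\left(-672 + \frac{\sqrt{25 + 36}}{29}\right) - 521} = \frac{1}{\left(-672 + \frac{\sqrt{61}}{29}\right) - 521} = \frac{1}{-1193 + \frac{\sqrt{61}}{29}}$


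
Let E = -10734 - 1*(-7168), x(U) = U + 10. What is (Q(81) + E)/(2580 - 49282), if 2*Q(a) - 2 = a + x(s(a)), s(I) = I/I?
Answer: 3519/46702 ≈ 0.075350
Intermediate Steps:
s(I) = 1
x(U) = 10 + U
E = -3566 (E = -10734 + 7168 = -3566)
Q(a) = 13/2 + a/2 (Q(a) = 1 + (a + (10 + 1))/2 = 1 + (a + 11)/2 = 1 + (11 + a)/2 = 1 + (11/2 + a/2) = 13/2 + a/2)
(Q(81) + E)/(2580 - 49282) = ((13/2 + (½)*81) - 3566)/(2580 - 49282) = ((13/2 + 81/2) - 3566)/(-46702) = (47 - 3566)*(-1/46702) = -3519*(-1/46702) = 3519/46702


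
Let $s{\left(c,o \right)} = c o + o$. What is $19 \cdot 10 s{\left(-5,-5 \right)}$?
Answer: $3800$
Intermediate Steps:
$s{\left(c,o \right)} = o + c o$
$19 \cdot 10 s{\left(-5,-5 \right)} = 19 \cdot 10 \left(- 5 \left(1 - 5\right)\right) = 190 \left(\left(-5\right) \left(-4\right)\right) = 190 \cdot 20 = 3800$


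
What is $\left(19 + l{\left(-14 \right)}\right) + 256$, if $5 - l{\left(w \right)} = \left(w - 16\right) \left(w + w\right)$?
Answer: $-560$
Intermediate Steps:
$l{\left(w \right)} = 5 - 2 w \left(-16 + w\right)$ ($l{\left(w \right)} = 5 - \left(w - 16\right) \left(w + w\right) = 5 - \left(-16 + w\right) 2 w = 5 - 2 w \left(-16 + w\right)$)
$\left(19 + l{\left(-14 \right)}\right) + 256 = \left(19 + \left(5 - 2 \left(-14\right)^{2} + 32 \left(-14\right)\right)\right) + 256 = \left(19 - 835\right) + 256 = -816 + 256 = -560$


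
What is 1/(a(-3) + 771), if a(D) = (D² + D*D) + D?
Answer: 1/786 ≈ 0.0012723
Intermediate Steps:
a(D) = D + 2*D² (a(D) = (D² + D²) + D = 2*D² + D = D + 2*D²)
1/(a(-3) + 771) = 1/(-3*(1 + 2*(-3)) + 771) = 1/(-3*(1 - 6) + 771) = 1/(-3*(-5) + 771) = 1/(15 + 771) = 1/786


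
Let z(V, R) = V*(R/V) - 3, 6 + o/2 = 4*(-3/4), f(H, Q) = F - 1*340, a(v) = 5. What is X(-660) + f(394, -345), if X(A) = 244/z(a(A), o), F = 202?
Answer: -3142/21 ≈ -149.62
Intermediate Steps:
f(H, Q) = -138 (f(H, Q) = 202 - 1*340 = 202 - 340 = -138)
o = -18 (o = -12 + 2*(4*(-3/4)) = -12 + 2*(4*(-3*¼)) = -12 + 2*(4*(-¾)) = -12 + 2*(-3) = -12 - 6 = -18)
z(V, R) = -3 + R (z(V, R) = R - 3 = -3 + R)
X(A) = -244/21 (X(A) = 244/(-3 - 18) = 244/(-21) = 244*(-1/21) = -244/21)
X(-660) + f(394, -345) = -244/21 - 138 = -3142/21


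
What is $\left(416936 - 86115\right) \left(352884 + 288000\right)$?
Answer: $212017885764$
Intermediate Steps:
$\left(416936 - 86115\right) \left(352884 + 288000\right) = 330821 \cdot 640884 = 212017885764$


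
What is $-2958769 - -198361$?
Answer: $-2760408$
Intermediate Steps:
$-2958769 - -198361 = -2958769 + \left(-410802 + 609163\right) = -2958769 + 198361 = -2760408$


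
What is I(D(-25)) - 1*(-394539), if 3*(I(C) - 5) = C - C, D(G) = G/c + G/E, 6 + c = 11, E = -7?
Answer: 394544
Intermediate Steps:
c = 5 (c = -6 + 11 = 5)
D(G) = 2*G/35 (D(G) = G/5 + G/(-7) = G*(1/5) + G*(-1/7) = G/5 - G/7 = 2*G/35)
I(C) = 5 (I(C) = 5 + (C - C)/3 = 5 + (1/3)*0 = 5 + 0 = 5)
I(D(-25)) - 1*(-394539) = 5 - 1*(-394539) = 5 + 394539 = 394544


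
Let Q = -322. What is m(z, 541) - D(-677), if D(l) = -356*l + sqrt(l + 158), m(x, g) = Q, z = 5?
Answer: -241334 - I*sqrt(519) ≈ -2.4133e+5 - 22.782*I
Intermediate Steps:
m(x, g) = -322
D(l) = sqrt(158 + l) - 356*l (D(l) = -356*l + sqrt(158 + l) = sqrt(158 + l) - 356*l)
m(z, 541) - D(-677) = -322 - (sqrt(158 - 677) - 356*(-677)) = -322 - (sqrt(-519) + 241012) = -322 - (I*sqrt(519) + 241012) = -322 - (241012 + I*sqrt(519)) = -322 + (-241012 - I*sqrt(519)) = -241334 - I*sqrt(519)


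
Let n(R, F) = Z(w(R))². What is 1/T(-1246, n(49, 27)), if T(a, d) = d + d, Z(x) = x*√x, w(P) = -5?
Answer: -1/250 ≈ -0.0040000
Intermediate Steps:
Z(x) = x^(3/2)
n(R, F) = -125 (n(R, F) = ((-5)^(3/2))² = (-5*I*√5)² = -125)
T(a, d) = 2*d
1/T(-1246, n(49, 27)) = 1/(2*(-125)) = 1/(-250) = -1/250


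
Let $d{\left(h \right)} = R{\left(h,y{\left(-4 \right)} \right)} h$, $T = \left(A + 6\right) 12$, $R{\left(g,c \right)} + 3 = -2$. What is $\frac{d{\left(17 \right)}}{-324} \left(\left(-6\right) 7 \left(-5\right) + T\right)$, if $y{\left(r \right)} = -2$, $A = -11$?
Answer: $\frac{2125}{54} \approx 39.352$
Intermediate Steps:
$R{\left(g,c \right)} = -5$ ($R{\left(g,c \right)} = -3 - 2 = -5$)
$T = -60$ ($T = \left(-11 + 6\right) 12 = \left(-5\right) 12 = -60$)
$d{\left(h \right)} = - 5 h$
$\frac{d{\left(17 \right)}}{-324} \left(\left(-6\right) 7 \left(-5\right) + T\right) = \frac{\left(-5\right) 17}{-324} \left(\left(-6\right) 7 \left(-5\right) - 60\right) = \left(-85\right) \left(- \frac{1}{324}\right) \left(\left(-42\right) \left(-5\right) - 60\right) = \frac{85 \left(210 - 60\right)}{324} = \frac{85}{324} \cdot 150 = \frac{2125}{54}$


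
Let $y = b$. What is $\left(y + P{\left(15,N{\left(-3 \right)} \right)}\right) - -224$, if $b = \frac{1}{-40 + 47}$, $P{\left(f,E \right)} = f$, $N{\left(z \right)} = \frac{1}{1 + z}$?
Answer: $\frac{1674}{7} \approx 239.14$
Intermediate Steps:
$b = \frac{1}{7} \approx 0.14286$
$y = \frac{1}{7} \approx 0.14286$
$\left(y + P{\left(15,N{\left(-3 \right)} \right)}\right) - -224 = \left(\frac{1}{7} + 15\right) - -224 = \frac{106}{7} + 224 = \frac{1674}{7}$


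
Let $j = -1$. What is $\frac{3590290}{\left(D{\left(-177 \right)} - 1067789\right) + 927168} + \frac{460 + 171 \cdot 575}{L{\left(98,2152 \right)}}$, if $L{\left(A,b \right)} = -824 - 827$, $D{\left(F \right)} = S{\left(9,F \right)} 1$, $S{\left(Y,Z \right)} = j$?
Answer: $- \frac{9909456530}{116083461} \approx -85.365$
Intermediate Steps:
$S{\left(Y,Z \right)} = -1$
$D{\left(F \right)} = -1$ ($D{\left(F \right)} = \left(-1\right) 1 = -1$)
$L{\left(A,b \right)} = -1651$
$\frac{3590290}{\left(D{\left(-177 \right)} - 1067789\right) + 927168} + \frac{460 + 171 \cdot 575}{L{\left(98,2152 \right)}} = \frac{3590290}{\left(-1 - 1067789\right) + 927168} + \frac{460 + 171 \cdot 575}{-1651} = \frac{3590290}{-1067790 + 927168} + \left(460 + 98325\right) \left(- \frac{1}{1651}\right) = \frac{3590290}{-140622} + 98785 \left(- \frac{1}{1651}\right) = 3590290 \left(- \frac{1}{140622}\right) - \frac{98785}{1651} = - \frac{1795145}{70311} - \frac{98785}{1651} = - \frac{9909456530}{116083461}$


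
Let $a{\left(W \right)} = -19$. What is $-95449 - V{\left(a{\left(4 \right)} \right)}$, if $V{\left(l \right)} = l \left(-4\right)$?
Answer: $-95525$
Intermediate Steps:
$V{\left(l \right)} = - 4 l$
$-95449 - V{\left(a{\left(4 \right)} \right)} = -95449 - \left(-4\right) \left(-19\right) = -95449 - 76 = -95525$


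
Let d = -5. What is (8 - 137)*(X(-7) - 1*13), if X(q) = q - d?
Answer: 1935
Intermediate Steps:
X(q) = 5 + q (X(q) = q - 1*(-5) = q + 5 = 5 + q)
(8 - 137)*(X(-7) - 1*13) = (8 - 137)*((5 - 7) - 1*13) = -129*(-2 - 13) = -129*(-15) = 1935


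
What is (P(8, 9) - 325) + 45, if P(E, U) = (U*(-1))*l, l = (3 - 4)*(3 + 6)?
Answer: -199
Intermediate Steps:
l = -9 (l = -1*9 = -9)
P(E, U) = 9*U (P(E, U) = (U*(-1))*(-9) = -U*(-9) = 9*U)
(P(8, 9) - 325) + 45 = (9*9 - 325) + 45 = (81 - 325) + 45 = -244 + 45 = -199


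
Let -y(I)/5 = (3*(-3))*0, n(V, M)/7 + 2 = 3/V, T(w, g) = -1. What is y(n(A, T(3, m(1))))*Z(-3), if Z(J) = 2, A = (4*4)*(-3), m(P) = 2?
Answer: 0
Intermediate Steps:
A = -48 (A = 16*(-3) = -48)
n(V, M) = -14 + 21/V (n(V, M) = -14 + 7*(3/V) = -14 + 21/V)
y(I) = 0 (y(I) = -5*3*(-3)*0 = -(-45)*0 = -5*0 = 0)
y(n(A, T(3, m(1))))*Z(-3) = 0*2 = 0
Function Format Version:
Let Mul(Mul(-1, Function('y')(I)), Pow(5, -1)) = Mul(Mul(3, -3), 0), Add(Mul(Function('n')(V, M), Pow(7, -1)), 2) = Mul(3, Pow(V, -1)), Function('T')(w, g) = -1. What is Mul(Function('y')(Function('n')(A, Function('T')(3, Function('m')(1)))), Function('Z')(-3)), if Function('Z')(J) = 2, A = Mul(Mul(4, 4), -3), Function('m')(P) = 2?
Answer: 0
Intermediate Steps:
A = -48 (A = Mul(16, -3) = -48)
Function('n')(V, M) = Add(-14, Mul(21, Pow(V, -1))) (Function('n')(V, M) = Add(-14, Mul(7, Mul(3, Pow(V, -1)))) = Add(-14, Mul(21, Pow(V, -1))))
Function('y')(I) = 0 (Function('y')(I) = Mul(-5, Mul(Mul(3, -3), 0)) = Mul(-5, Mul(-9, 0)) = Mul(-5, 0) = 0)
Mul(Function('y')(Function('n')(A, Function('T')(3, Function('m')(1)))), Function('Z')(-3)) = Mul(0, 2) = 0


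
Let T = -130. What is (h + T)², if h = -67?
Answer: 38809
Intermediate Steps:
(h + T)² = (-67 - 130)² = (-197)² = 38809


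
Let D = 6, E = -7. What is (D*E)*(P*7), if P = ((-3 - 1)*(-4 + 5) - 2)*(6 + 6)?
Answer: 21168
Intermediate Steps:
P = -72 (P = (-4*1 - 2)*12 = (-4 - 2)*12 = -6*12 = -72)
(D*E)*(P*7) = (6*(-7))*(-72*7) = -42*(-504) = 21168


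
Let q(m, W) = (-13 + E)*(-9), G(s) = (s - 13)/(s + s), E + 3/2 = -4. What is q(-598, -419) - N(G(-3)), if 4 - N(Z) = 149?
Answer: 623/2 ≈ 311.50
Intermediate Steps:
E = -11/2 (E = -3/2 - 4 = -11/2 ≈ -5.5000)
G(s) = (-13 + s)/(2*s) (G(s) = (-13 + s)/((2*s)) = (-13 + s)*(1/(2*s)) = (-13 + s)/(2*s))
q(m, W) = 333/2 (q(m, W) = (-13 - 11/2)*(-9) = -37/2*(-9) = 333/2)
N(Z) = -145 (N(Z) = 4 - 1*149 = 4 - 149 = -145)
q(-598, -419) - N(G(-3)) = 333/2 - 1*(-145) = 333/2 + 145 = 623/2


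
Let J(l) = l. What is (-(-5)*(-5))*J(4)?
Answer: -100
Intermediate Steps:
(-(-5)*(-5))*J(4) = -(-5)*(-5)*4 = -5*5*4 = -25*4 = -100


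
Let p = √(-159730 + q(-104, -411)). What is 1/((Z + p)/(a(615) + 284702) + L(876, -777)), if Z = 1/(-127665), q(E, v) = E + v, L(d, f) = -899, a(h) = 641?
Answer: -1192992838955810554767570/1072500562223918167242711961 - 13951862156814525*I*√17805/1072500562223918167242711961 ≈ -0.0011123 - 1.7358e-9*I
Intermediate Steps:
Z = -1/127665 ≈ -7.8330e-6
p = 3*I*√17805 (p = √(-159730 + (-104 - 411)) = √(-159730 - 515) = √(-160245) = 3*I*√17805 ≈ 400.31*I)
1/((Z + p)/(a(615) + 284702) + L(876, -777)) = 1/((-1/127665 + 3*I*√17805)/(641 + 284702) - 899) = 1/((-1/127665 + 3*I*√17805)/285343 - 899) = 1/((-1/127665 + 3*I*√17805)*(1/285343) - 899) = 1/((-1/36428314095 + 3*I*√17805/285343) - 899) = 1/(-32749054371406/36428314095 + 3*I*√17805/285343)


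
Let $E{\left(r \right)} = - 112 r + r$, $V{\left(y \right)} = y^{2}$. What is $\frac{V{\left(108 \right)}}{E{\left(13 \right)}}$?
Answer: $- \frac{3888}{481} \approx -8.0832$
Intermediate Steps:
$E{\left(r \right)} = - 111 r$
$\frac{V{\left(108 \right)}}{E{\left(13 \right)}} = \frac{108^{2}}{\left(-111\right) 13} = \frac{11664}{-1443} = 11664 \left(- \frac{1}{1443}\right) = - \frac{3888}{481}$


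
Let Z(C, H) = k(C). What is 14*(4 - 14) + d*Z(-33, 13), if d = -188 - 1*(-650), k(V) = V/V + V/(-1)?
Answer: 15568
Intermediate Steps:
k(V) = 1 - V (k(V) = 1 + V*(-1) = 1 - V)
Z(C, H) = 1 - C
d = 462 (d = -188 + 650 = 462)
14*(4 - 14) + d*Z(-33, 13) = 14*(4 - 14) + 462*(1 - 1*(-33)) = 14*(-10) + 462*(1 + 33) = -140 + 462*34 = -140 + 15708 = 15568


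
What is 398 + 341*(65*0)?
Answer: 398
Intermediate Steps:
398 + 341*(65*0) = 398 + 341*0 = 398 + 0 = 398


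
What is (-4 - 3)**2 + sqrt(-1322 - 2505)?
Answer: 49 + I*sqrt(3827) ≈ 49.0 + 61.863*I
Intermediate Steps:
(-4 - 3)**2 + sqrt(-1322 - 2505) = (-7)**2 + sqrt(-3827) = 49 + I*sqrt(3827)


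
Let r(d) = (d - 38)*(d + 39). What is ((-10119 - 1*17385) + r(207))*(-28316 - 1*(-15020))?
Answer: -187074720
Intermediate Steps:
r(d) = (-38 + d)*(39 + d)
((-10119 - 1*17385) + r(207))*(-28316 - 1*(-15020)) = ((-10119 - 1*17385) + (-1482 + 207 + 207²))*(-28316 - 1*(-15020)) = ((-10119 - 17385) + (-1482 + 207 + 42849))*(-28316 + 15020) = (-27504 + 41574)*(-13296) = 14070*(-13296) = -187074720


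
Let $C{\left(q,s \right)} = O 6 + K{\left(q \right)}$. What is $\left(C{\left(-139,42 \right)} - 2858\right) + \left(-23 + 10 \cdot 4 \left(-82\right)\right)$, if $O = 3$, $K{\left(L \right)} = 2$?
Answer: $-6141$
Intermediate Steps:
$C{\left(q,s \right)} = 20$ ($C{\left(q,s \right)} = 3 \cdot 6 + 2 = 18 + 2 = 20$)
$\left(C{\left(-139,42 \right)} - 2858\right) + \left(-23 + 10 \cdot 4 \left(-82\right)\right) = \left(20 - 2858\right) + \left(-23 + 10 \cdot 4 \left(-82\right)\right) = \left(20 - 2858\right) + \left(-23 + 40 \left(-82\right)\right) = \left(20 - 2858\right) - 3303 = -2838 - 3303 = -6141$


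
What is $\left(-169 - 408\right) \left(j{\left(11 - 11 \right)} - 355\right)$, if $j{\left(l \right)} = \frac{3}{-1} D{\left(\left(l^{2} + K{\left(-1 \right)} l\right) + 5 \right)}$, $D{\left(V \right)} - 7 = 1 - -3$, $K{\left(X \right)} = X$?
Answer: $223876$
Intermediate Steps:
$D{\left(V \right)} = 11$ ($D{\left(V \right)} = 7 + \left(1 - -3\right) = 7 + \left(1 + 3\right) = 7 + 4 = 11$)
$j{\left(l \right)} = -33$ ($j{\left(l \right)} = \frac{3}{-1} \cdot 11 = 3 \left(-1\right) 11 = \left(-3\right) 11 = -33$)
$\left(-169 - 408\right) \left(j{\left(11 - 11 \right)} - 355\right) = \left(-169 - 408\right) \left(-33 - 355\right) = \left(-577\right) \left(-388\right) = 223876$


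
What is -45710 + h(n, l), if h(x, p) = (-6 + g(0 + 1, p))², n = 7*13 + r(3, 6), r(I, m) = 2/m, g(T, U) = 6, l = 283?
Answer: -45710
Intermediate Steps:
n = 274/3 (n = 7*13 + 2/6 = 91 + 2*(⅙) = 91 + ⅓ = 274/3 ≈ 91.333)
h(x, p) = 0 (h(x, p) = (-6 + 6)² = 0² = 0)
-45710 + h(n, l) = -45710 + 0 = -45710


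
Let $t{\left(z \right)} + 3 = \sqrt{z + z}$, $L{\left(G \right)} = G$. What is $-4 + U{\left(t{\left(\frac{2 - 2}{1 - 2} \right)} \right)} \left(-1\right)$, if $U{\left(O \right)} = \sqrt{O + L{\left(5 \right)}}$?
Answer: $-4 - \sqrt{2} \approx -5.4142$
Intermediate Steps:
$t{\left(z \right)} = -3 + \sqrt{2} \sqrt{z}$ ($t{\left(z \right)} = -3 + \sqrt{z + z} = -3 + \sqrt{2 z} = -3 + \sqrt{2} \sqrt{z}$)
$U{\left(O \right)} = \sqrt{5 + O}$ ($U{\left(O \right)} = \sqrt{O + 5} = \sqrt{5 + O}$)
$-4 + U{\left(t{\left(\frac{2 - 2}{1 - 2} \right)} \right)} \left(-1\right) = -4 + \sqrt{5 - \left(3 - \sqrt{2} \sqrt{\frac{2 - 2}{1 - 2}}\right)} \left(-1\right) = -4 + \sqrt{5 - \left(3 - \sqrt{2} \sqrt{\frac{0}{-1}}\right)} \left(-1\right) = -4 + \sqrt{5 - \left(3 - \sqrt{2} \sqrt{0 \left(-1\right)}\right)} \left(-1\right) = -4 + \sqrt{5 - \left(3 - \sqrt{2} \sqrt{0}\right)} \left(-1\right) = -4 + \sqrt{5 - \left(3 - \sqrt{2} \cdot 0\right)} \left(-1\right) = -4 + \sqrt{5 + \left(-3 + 0\right)} \left(-1\right) = -4 + \sqrt{5 - 3} \left(-1\right) = -4 + \sqrt{2} \left(-1\right) = -4 - \sqrt{2}$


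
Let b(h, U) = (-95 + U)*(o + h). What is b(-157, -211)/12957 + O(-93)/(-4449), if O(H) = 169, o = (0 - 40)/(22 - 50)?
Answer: 489076645/134506617 ≈ 3.6361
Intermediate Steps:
o = 10/7 (o = -40/(-28) = -40*(-1/28) = 10/7 ≈ 1.4286)
b(h, U) = (-95 + U)*(10/7 + h)
b(-157, -211)/12957 + O(-93)/(-4449) = (-950/7 - 95*(-157) + (10/7)*(-211) - 211*(-157))/12957 + 169/(-4449) = (-950/7 + 14915 - 2110/7 + 33127)*(1/12957) + 169*(-1/4449) = (333234/7)*(1/12957) - 169/4449 = 111078/30233 - 169/4449 = 489076645/134506617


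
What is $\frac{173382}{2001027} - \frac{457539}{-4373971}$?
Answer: $\frac{4195277525}{21935924983} \approx 0.19125$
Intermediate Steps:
$\frac{173382}{2001027} - \frac{457539}{-4373971} = 173382 \cdot \frac{1}{2001027} - - \frac{24081}{230209} = \frac{57794}{667009} + \frac{24081}{230209} = \frac{4195277525}{21935924983}$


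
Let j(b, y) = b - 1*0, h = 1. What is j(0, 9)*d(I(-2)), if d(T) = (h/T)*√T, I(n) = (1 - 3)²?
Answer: 0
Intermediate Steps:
j(b, y) = b (j(b, y) = b + 0 = b)
I(n) = 4 (I(n) = (-2)² = 4)
d(T) = T^(-½) (d(T) = (1/T)*√T = √T/T = T^(-½))
j(0, 9)*d(I(-2)) = 0/√4 = 0*(½) = 0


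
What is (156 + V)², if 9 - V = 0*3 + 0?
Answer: 27225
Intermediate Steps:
V = 9 (V = 9 - (0*3 + 0) = 9 - (0 + 0) = 9 - 1*0 = 9 + 0 = 9)
(156 + V)² = (156 + 9)² = 165² = 27225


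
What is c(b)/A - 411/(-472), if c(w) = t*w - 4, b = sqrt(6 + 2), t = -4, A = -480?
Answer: 778/885 + sqrt(2)/60 ≈ 0.90267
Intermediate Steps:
b = 2*sqrt(2) (b = sqrt(8) = 2*sqrt(2) ≈ 2.8284)
c(w) = -4 - 4*w (c(w) = -4*w - 4 = -4 - 4*w)
c(b)/A - 411/(-472) = (-4 - 8*sqrt(2))/(-480) - 411/(-472) = (-4 - 8*sqrt(2))*(-1/480) - 411*(-1/472) = (1/120 + sqrt(2)/60) + 411/472 = 778/885 + sqrt(2)/60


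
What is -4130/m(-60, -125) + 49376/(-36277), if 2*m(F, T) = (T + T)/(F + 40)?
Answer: -120106088/181385 ≈ -662.16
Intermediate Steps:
m(F, T) = T/(40 + F) (m(F, T) = ((T + T)/(F + 40))/2 = ((2*T)/(40 + F))/2 = (2*T/(40 + F))/2 = T/(40 + F))
-4130/m(-60, -125) + 49376/(-36277) = -4130/((-125/(40 - 60))) + 49376/(-36277) = -4130/((-125/(-20))) + 49376*(-1/36277) = -4130/((-125*(-1/20))) - 49376/36277 = -4130/25/4 - 49376/36277 = -4130*4/25 - 49376/36277 = -3304/5 - 49376/36277 = -120106088/181385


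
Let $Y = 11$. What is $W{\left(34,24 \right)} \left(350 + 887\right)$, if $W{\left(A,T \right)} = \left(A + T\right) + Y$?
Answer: $85353$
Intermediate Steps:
$W{\left(A,T \right)} = 11 + A + T$ ($W{\left(A,T \right)} = \left(A + T\right) + 11 = 11 + A + T$)
$W{\left(34,24 \right)} \left(350 + 887\right) = \left(11 + 34 + 24\right) \left(350 + 887\right) = 69 \cdot 1237 = 85353$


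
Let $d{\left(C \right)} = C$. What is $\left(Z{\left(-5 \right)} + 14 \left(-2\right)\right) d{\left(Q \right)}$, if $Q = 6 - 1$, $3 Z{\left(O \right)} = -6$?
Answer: $-150$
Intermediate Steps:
$Z{\left(O \right)} = -2$ ($Z{\left(O \right)} = \frac{1}{3} \left(-6\right) = -2$)
$Q = 5$
$\left(Z{\left(-5 \right)} + 14 \left(-2\right)\right) d{\left(Q \right)} = \left(-2 + 14 \left(-2\right)\right) 5 = \left(-2 - 28\right) 5 = \left(-30\right) 5 = -150$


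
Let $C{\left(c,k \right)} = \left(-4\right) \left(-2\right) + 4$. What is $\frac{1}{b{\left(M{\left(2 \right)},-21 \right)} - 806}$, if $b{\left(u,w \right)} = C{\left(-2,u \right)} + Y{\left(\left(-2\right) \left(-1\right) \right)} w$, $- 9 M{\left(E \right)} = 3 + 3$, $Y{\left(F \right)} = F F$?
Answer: $- \frac{1}{878} \approx -0.001139$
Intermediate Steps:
$C{\left(c,k \right)} = 12$ ($C{\left(c,k \right)} = 8 + 4 = 12$)
$Y{\left(F \right)} = F^{2}$
$M{\left(E \right)} = - \frac{2}{3}$ ($M{\left(E \right)} = - \frac{3 + 3}{9} = \left(- \frac{1}{9}\right) 6 = - \frac{2}{3}$)
$b{\left(u,w \right)} = 12 + 4 w$ ($b{\left(u,w \right)} = 12 + \left(\left(-2\right) \left(-1\right)\right)^{2} w = 12 + 2^{2} w = 12 + 4 w$)
$\frac{1}{b{\left(M{\left(2 \right)},-21 \right)} - 806} = \frac{1}{\left(12 + 4 \left(-21\right)\right) - 806} = \frac{1}{\left(12 - 84\right) - 806} = \frac{1}{-72 - 806} = \frac{1}{-878} = - \frac{1}{878}$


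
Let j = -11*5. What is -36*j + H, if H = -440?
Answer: 1540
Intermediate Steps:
j = -55
-36*j + H = -36*(-55) - 440 = 1980 - 440 = 1540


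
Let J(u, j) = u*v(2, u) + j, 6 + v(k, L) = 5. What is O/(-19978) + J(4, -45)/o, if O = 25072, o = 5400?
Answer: -68183861/53940600 ≈ -1.2641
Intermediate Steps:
v(k, L) = -1 (v(k, L) = -6 + 5 = -1)
J(u, j) = j - u (J(u, j) = u*(-1) + j = -u + j = j - u)
O/(-19978) + J(4, -45)/o = 25072/(-19978) + (-45 - 1*4)/5400 = 25072*(-1/19978) + (-45 - 4)*(1/5400) = -12536/9989 - 49*1/5400 = -12536/9989 - 49/5400 = -68183861/53940600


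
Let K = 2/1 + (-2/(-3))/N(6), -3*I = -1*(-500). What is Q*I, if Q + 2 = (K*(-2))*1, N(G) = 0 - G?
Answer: 26000/27 ≈ 962.96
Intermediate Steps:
N(G) = -G
I = -500/3 (I = -(-1)*(-500)/3 = -1/3*500 = -500/3 ≈ -166.67)
K = 17/9 (K = 2/1 + (-2/(-3))/((-1*6)) = 2*1 - 2*(-1/3)/(-6) = 2 + (2/3)*(-1/6) = 2 - 1/9 = 17/9 ≈ 1.8889)
Q = -52/9 (Q = -2 + ((17/9)*(-2))*1 = -2 - 34/9*1 = -2 - 34/9 = -52/9 ≈ -5.7778)
Q*I = -52/9*(-500/3) = 26000/27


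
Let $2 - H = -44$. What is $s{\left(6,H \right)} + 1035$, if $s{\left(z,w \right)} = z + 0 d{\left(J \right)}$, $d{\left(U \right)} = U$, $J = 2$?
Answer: $1041$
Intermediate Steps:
$H = 46$ ($H = 2 - -44 = 2 + 44 = 46$)
$s{\left(z,w \right)} = z$ ($s{\left(z,w \right)} = z + 0 \cdot 2 = z + 0 = z$)
$s{\left(6,H \right)} + 1035 = 6 + 1035 = 1041$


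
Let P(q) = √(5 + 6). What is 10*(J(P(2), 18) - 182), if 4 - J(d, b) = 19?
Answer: -1970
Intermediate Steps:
P(q) = √11
J(d, b) = -15 (J(d, b) = 4 - 1*19 = 4 - 19 = -15)
10*(J(P(2), 18) - 182) = 10*(-15 - 182) = 10*(-197) = -1970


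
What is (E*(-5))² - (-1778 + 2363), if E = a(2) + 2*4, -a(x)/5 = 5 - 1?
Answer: 3015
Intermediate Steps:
a(x) = -20 (a(x) = -5*(5 - 1) = -5*4 = -20)
E = -12 (E = -20 + 2*4 = -20 + 8 = -12)
(E*(-5))² - (-1778 + 2363) = (-12*(-5))² - (-1778 + 2363) = 60² - 1*585 = 3600 - 585 = 3015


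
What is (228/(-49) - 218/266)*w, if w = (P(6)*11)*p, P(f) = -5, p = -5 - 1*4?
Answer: -2522025/931 ≈ -2708.9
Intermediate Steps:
p = -9 (p = -5 - 4 = -9)
w = 495 (w = -5*11*(-9) = -55*(-9) = 495)
(228/(-49) - 218/266)*w = (228/(-49) - 218/266)*495 = (228*(-1/49) - 218*1/266)*495 = (-228/49 - 109/133)*495 = -5095/931*495 = -2522025/931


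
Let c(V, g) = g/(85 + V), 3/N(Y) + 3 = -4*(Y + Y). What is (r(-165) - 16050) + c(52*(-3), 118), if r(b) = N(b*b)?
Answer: -82741036539/5154671 ≈ -16052.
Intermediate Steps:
N(Y) = 3/(-3 - 8*Y) (N(Y) = 3/(-3 - 4*(Y + Y)) = 3/(-3 - 8*Y))
r(b) = -3/(3 + 8*b²) (r(b) = -3/(3 + 8*(b*b)) = -3/(3 + 8*b²))
(r(-165) - 16050) + c(52*(-3), 118) = (-3/(3 + 8*(-165)²) - 16050) + 118/(85 + 52*(-3)) = (-3/(3 + 8*27225) - 16050) + 118/(85 - 156) = (-3/(3 + 217800) - 16050) + 118/(-71) = (-3/217803 - 16050) + 118*(-1/71) = (-3*1/217803 - 16050) - 118/71 = (-1/72601 - 16050) - 118/71 = -1165246051/72601 - 118/71 = -82741036539/5154671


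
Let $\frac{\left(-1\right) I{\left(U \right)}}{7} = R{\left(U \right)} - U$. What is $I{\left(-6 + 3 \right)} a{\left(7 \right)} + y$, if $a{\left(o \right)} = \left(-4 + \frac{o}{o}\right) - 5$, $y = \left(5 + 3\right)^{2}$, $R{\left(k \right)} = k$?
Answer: $64$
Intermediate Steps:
$y = 64$ ($y = 8^{2} = 64$)
$I{\left(U \right)} = 0$ ($I{\left(U \right)} = - 7 \left(U - U\right) = \left(-7\right) 0 = 0$)
$a{\left(o \right)} = -8$ ($a{\left(o \right)} = \left(-4 + 1\right) - 5 = -3 - 5 = -8$)
$I{\left(-6 + 3 \right)} a{\left(7 \right)} + y = 0 \left(-8\right) + 64 = 0 + 64 = 64$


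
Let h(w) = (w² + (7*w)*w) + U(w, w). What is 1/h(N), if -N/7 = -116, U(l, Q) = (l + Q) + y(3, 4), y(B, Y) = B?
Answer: 1/5276379 ≈ 1.8952e-7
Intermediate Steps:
U(l, Q) = 3 + Q + l (U(l, Q) = (l + Q) + 3 = (Q + l) + 3 = 3 + Q + l)
N = 812 (N = -7*(-116) = 812)
h(w) = 3 + 2*w + 8*w² (h(w) = (w² + (7*w)*w) + (3 + w + w) = (w² + 7*w²) + (3 + 2*w) = 8*w² + (3 + 2*w) = 3 + 2*w + 8*w²)
1/h(N) = 1/(3 + 2*812 + 8*812²) = 1/(3 + 1624 + 8*659344) = 1/(3 + 1624 + 5274752) = 1/5276379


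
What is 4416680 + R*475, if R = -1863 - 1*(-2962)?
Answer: 4938705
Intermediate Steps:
R = 1099 (R = -1863 + 2962 = 1099)
4416680 + R*475 = 4416680 + 1099*475 = 4416680 + 522025 = 4938705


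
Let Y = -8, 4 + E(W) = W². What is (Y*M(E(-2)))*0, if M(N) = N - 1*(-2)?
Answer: 0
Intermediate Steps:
E(W) = -4 + W²
M(N) = 2 + N (M(N) = N + 2 = 2 + N)
(Y*M(E(-2)))*0 = -8*(2 + (-4 + (-2)²))*0 = -8*(2 + (-4 + 4))*0 = -8*(2 + 0)*0 = -8*2*0 = -16*0 = 0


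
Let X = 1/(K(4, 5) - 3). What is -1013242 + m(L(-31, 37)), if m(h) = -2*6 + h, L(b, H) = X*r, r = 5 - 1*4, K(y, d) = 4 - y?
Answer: -3039763/3 ≈ -1.0133e+6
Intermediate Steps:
r = 1 (r = 5 - 4 = 1)
X = -⅓ (X = 1/((4 - 1*4) - 3) = 1/((4 - 4) - 3) = 1/(0 - 3) = 1/(-3) = -⅓ ≈ -0.33333)
L(b, H) = -⅓ (L(b, H) = -⅓*1 = -⅓)
m(h) = -12 + h
-1013242 + m(L(-31, 37)) = -1013242 + (-12 - ⅓) = -1013242 - 37/3 = -3039763/3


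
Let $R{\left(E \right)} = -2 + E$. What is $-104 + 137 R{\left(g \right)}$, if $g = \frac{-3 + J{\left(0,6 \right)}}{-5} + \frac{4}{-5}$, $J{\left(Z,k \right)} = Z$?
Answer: $- \frac{2027}{5} \approx -405.4$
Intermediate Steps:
$g = - \frac{1}{5}$ ($g = \frac{-3 + 0}{-5} + \frac{4}{-5} = \left(-3\right) \left(- \frac{1}{5}\right) + 4 \left(- \frac{1}{5}\right) = \frac{3}{5} - \frac{4}{5} = - \frac{1}{5} \approx -0.2$)
$-104 + 137 R{\left(g \right)} = -104 + 137 \left(-2 - \frac{1}{5}\right) = -104 + 137 \left(- \frac{11}{5}\right) = -104 - \frac{1507}{5} = - \frac{2027}{5}$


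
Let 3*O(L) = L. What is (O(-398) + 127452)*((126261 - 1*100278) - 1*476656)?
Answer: -172138157734/3 ≈ -5.7379e+10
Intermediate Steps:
O(L) = L/3
(O(-398) + 127452)*((126261 - 1*100278) - 1*476656) = ((1/3)*(-398) + 127452)*((126261 - 1*100278) - 1*476656) = (-398/3 + 127452)*((126261 - 100278) - 476656) = 381958*(25983 - 476656)/3 = (381958/3)*(-450673) = -172138157734/3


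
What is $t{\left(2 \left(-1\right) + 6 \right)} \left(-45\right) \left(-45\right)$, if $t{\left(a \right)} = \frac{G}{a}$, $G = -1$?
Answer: $- \frac{2025}{4} \approx -506.25$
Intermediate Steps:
$t{\left(a \right)} = - \frac{1}{a}$
$t{\left(2 \left(-1\right) + 6 \right)} \left(-45\right) \left(-45\right) = - \frac{1}{2 \left(-1\right) + 6} \left(-45\right) \left(-45\right) = - \frac{1}{-2 + 6} \left(-45\right) \left(-45\right) = - \frac{1}{4} \left(-45\right) \left(-45\right) = \left(-1\right) \frac{1}{4} \left(-45\right) \left(-45\right) = \left(- \frac{1}{4}\right) \left(-45\right) \left(-45\right) = \frac{45}{4} \left(-45\right) = - \frac{2025}{4}$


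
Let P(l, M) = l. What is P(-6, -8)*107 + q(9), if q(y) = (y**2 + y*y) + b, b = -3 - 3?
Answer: -486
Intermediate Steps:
b = -6
q(y) = -6 + 2*y**2 (q(y) = (y**2 + y*y) - 6 = (y**2 + y**2) - 6 = 2*y**2 - 6 = -6 + 2*y**2)
P(-6, -8)*107 + q(9) = -6*107 + (-6 + 2*9**2) = -642 + (-6 + 2*81) = -642 + (-6 + 162) = -642 + 156 = -486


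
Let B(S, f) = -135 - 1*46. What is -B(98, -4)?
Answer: 181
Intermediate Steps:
B(S, f) = -181 (B(S, f) = -135 - 46 = -181)
-B(98, -4) = -1*(-181) = 181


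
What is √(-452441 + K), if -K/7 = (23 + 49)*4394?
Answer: I*√2667017 ≈ 1633.1*I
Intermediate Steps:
K = -2214576 (K = -7*(23 + 49)*4394 = -504*4394 = -7*316368 = -2214576)
√(-452441 + K) = √(-452441 - 2214576) = √(-2667017) = I*√2667017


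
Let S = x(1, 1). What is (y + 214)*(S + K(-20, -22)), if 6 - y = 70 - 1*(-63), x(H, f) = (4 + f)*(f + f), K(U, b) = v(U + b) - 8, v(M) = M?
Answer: -3480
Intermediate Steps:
K(U, b) = -8 + U + b (K(U, b) = (U + b) - 8 = -8 + U + b)
x(H, f) = 2*f*(4 + f) (x(H, f) = (4 + f)*(2*f) = 2*f*(4 + f))
S = 10 (S = 2*1*(4 + 1) = 2*1*5 = 10)
y = -127 (y = 6 - (70 - 1*(-63)) = 6 - (70 + 63) = 6 - 1*133 = 6 - 133 = -127)
(y + 214)*(S + K(-20, -22)) = (-127 + 214)*(10 + (-8 - 20 - 22)) = 87*(10 - 50) = 87*(-40) = -3480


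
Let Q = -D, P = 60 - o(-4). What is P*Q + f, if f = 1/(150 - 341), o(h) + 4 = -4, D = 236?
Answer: -3065169/191 ≈ -16048.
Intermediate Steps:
o(h) = -8 (o(h) = -4 - 4 = -8)
P = 68 (P = 60 - 1*(-8) = 60 + 8 = 68)
f = -1/191 (f = 1/(-191) = -1/191 ≈ -0.0052356)
Q = -236 (Q = -1*236 = -236)
P*Q + f = 68*(-236) - 1/191 = -16048 - 1/191 = -3065169/191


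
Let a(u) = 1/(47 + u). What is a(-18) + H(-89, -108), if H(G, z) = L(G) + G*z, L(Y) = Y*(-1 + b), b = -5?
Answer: 294235/29 ≈ 10146.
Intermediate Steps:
L(Y) = -6*Y (L(Y) = Y*(-1 - 5) = Y*(-6) = -6*Y)
H(G, z) = -6*G + G*z
a(-18) + H(-89, -108) = 1/(47 - 18) - 89*(-6 - 108) = 1/29 - 89*(-114) = 1/29 + 10146 = 294235/29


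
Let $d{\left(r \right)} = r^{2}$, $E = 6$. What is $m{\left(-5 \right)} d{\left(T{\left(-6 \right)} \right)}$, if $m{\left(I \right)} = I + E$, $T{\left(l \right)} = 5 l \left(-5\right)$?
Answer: $22500$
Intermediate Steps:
$T{\left(l \right)} = - 25 l$
$m{\left(I \right)} = 6 + I$ ($m{\left(I \right)} = I + 6 = 6 + I$)
$m{\left(-5 \right)} d{\left(T{\left(-6 \right)} \right)} = \left(6 - 5\right) \left(\left(-25\right) \left(-6\right)\right)^{2} = 1 \cdot 150^{2} = 1 \cdot 22500 = 22500$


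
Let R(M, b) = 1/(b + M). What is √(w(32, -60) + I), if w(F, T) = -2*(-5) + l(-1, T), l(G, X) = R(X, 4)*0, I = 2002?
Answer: 2*√503 ≈ 44.855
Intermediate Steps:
R(M, b) = 1/(M + b)
l(G, X) = 0 (l(G, X) = 0/(X + 4) = 0/(4 + X) = 0)
w(F, T) = 10 (w(F, T) = -2*(-5) + 0 = 10 + 0 = 10)
√(w(32, -60) + I) = √(10 + 2002) = √2012 = 2*√503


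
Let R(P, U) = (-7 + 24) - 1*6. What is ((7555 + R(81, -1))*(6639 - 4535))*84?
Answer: 1337184576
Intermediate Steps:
R(P, U) = 11 (R(P, U) = 17 - 6 = 11)
((7555 + R(81, -1))*(6639 - 4535))*84 = ((7555 + 11)*(6639 - 4535))*84 = (7566*2104)*84 = 15918864*84 = 1337184576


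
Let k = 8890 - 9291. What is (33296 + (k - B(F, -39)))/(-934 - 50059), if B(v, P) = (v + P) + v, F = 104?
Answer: -32726/50993 ≈ -0.64177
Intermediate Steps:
B(v, P) = P + 2*v (B(v, P) = (P + v) + v = P + 2*v)
k = -401
(33296 + (k - B(F, -39)))/(-934 - 50059) = (33296 + (-401 - (-39 + 2*104)))/(-934 - 50059) = (33296 + (-401 - (-39 + 208)))/(-50993) = (33296 + (-401 - 1*169))*(-1/50993) = (33296 + (-401 - 169))*(-1/50993) = (33296 - 570)*(-1/50993) = 32726*(-1/50993) = -32726/50993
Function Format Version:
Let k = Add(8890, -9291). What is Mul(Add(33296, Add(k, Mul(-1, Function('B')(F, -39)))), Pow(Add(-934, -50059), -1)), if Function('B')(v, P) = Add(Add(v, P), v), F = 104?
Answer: Rational(-32726, 50993) ≈ -0.64177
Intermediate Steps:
Function('B')(v, P) = Add(P, Mul(2, v)) (Function('B')(v, P) = Add(Add(P, v), v) = Add(P, Mul(2, v)))
k = -401
Mul(Add(33296, Add(k, Mul(-1, Function('B')(F, -39)))), Pow(Add(-934, -50059), -1)) = Mul(Add(33296, Add(-401, Mul(-1, Add(-39, Mul(2, 104))))), Pow(Add(-934, -50059), -1)) = Mul(Add(33296, Add(-401, Mul(-1, Add(-39, 208)))), Pow(-50993, -1)) = Mul(Add(33296, Add(-401, Mul(-1, 169))), Rational(-1, 50993)) = Mul(Add(33296, Add(-401, -169)), Rational(-1, 50993)) = Mul(Add(33296, -570), Rational(-1, 50993)) = Mul(32726, Rational(-1, 50993)) = Rational(-32726, 50993)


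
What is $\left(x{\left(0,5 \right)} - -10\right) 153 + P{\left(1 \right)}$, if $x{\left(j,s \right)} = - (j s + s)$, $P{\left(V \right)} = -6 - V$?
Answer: $758$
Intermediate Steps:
$x{\left(j,s \right)} = - s - j s$ ($x{\left(j,s \right)} = - (s + j s) = - s - j s$)
$\left(x{\left(0,5 \right)} - -10\right) 153 + P{\left(1 \right)} = \left(\left(-1\right) 5 \left(1 + 0\right) - -10\right) 153 - 7 = \left(\left(-1\right) 5 \cdot 1 + 10\right) 153 - 7 = \left(-5 + 10\right) 153 - 7 = 5 \cdot 153 - 7 = 765 - 7 = 758$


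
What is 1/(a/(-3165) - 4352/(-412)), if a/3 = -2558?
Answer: 108665/1411314 ≈ 0.076996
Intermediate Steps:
a = -7674 (a = 3*(-2558) = -7674)
1/(a/(-3165) - 4352/(-412)) = 1/(-7674/(-3165) - 4352/(-412)) = 1/(-7674*(-1/3165) - 4352*(-1/412)) = 1/(2558/1055 + 1088/103) = 1/(1411314/108665) = 108665/1411314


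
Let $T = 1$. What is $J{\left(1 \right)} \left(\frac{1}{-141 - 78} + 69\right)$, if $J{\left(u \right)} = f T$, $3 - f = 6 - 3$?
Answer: $0$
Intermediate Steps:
$f = 0$ ($f = 3 - \left(6 - 3\right) = 3 - 3 = 0$)
$J{\left(u \right)} = 0$ ($J{\left(u \right)} = 0 \cdot 1 = 0$)
$J{\left(1 \right)} \left(\frac{1}{-141 - 78} + 69\right) = 0 \left(\frac{1}{-141 - 78} + 69\right) = 0 \left(\frac{1}{-219} + 69\right) = 0 \left(- \frac{1}{219} + 69\right) = 0 \cdot \frac{15110}{219} = 0$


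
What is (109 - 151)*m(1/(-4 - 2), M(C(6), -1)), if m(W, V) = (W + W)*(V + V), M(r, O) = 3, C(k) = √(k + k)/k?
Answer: 84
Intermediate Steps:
C(k) = √2/√k (C(k) = √(2*k)/k = (√2*√k)/k = √2/√k)
m(W, V) = 4*V*W (m(W, V) = (2*W)*(2*V) = 4*V*W)
(109 - 151)*m(1/(-4 - 2), M(C(6), -1)) = (109 - 151)*(4*3/(-4 - 2)) = -168*3/(-6) = -168*3*(-1)/6 = -42*(-2) = 84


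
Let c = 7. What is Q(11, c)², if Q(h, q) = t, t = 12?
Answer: 144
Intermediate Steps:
Q(h, q) = 12
Q(11, c)² = 12² = 144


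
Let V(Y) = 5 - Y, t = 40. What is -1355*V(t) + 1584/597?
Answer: 9438103/199 ≈ 47428.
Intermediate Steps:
-1355*V(t) + 1584/597 = -1355*(5 - 1*40) + 1584/597 = -1355*(5 - 40) + 1584*(1/597) = -1355*(-35) + 528/199 = 47425 + 528/199 = 9438103/199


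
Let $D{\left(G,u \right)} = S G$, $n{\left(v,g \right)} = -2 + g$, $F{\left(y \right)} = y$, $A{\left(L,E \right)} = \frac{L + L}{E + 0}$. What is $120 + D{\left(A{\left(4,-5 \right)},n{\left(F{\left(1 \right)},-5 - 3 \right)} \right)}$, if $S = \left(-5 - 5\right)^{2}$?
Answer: $-40$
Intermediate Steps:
$S = 100$ ($S = \left(-10\right)^{2} = 100$)
$A{\left(L,E \right)} = \frac{2 L}{E}$
$D{\left(G,u \right)} = 100 G$
$120 + D{\left(A{\left(4,-5 \right)},n{\left(F{\left(1 \right)},-5 - 3 \right)} \right)} = 120 + 100 \cdot 2 \cdot 4 \frac{1}{-5} = 120 + 100 \cdot 2 \cdot 4 \left(- \frac{1}{5}\right) = 120 + 100 \left(- \frac{8}{5}\right) = 120 - 160 = -40$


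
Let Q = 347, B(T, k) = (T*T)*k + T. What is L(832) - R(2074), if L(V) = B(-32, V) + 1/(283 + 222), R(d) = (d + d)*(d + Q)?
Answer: -4641137859/505 ≈ -9.1904e+6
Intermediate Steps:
B(T, k) = T + k*T**2 (B(T, k) = T**2*k + T = k*T**2 + T = T + k*T**2)
R(d) = 2*d*(347 + d) (R(d) = (d + d)*(d + 347) = (2*d)*(347 + d) = 2*d*(347 + d))
L(V) = -16159/505 + 1024*V (L(V) = -32*(1 - 32*V) + 1/(283 + 222) = (-32 + 1024*V) + 1/505 = -16159/505 + 1024*V)
L(832) - R(2074) = (-16159/505 + 1024*832) - 2*2074*(347 + 2074) = (-16159/505 + 851968) - 2*2074*2421 = 430227681/505 - 1*10042308 = 430227681/505 - 10042308 = -4641137859/505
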